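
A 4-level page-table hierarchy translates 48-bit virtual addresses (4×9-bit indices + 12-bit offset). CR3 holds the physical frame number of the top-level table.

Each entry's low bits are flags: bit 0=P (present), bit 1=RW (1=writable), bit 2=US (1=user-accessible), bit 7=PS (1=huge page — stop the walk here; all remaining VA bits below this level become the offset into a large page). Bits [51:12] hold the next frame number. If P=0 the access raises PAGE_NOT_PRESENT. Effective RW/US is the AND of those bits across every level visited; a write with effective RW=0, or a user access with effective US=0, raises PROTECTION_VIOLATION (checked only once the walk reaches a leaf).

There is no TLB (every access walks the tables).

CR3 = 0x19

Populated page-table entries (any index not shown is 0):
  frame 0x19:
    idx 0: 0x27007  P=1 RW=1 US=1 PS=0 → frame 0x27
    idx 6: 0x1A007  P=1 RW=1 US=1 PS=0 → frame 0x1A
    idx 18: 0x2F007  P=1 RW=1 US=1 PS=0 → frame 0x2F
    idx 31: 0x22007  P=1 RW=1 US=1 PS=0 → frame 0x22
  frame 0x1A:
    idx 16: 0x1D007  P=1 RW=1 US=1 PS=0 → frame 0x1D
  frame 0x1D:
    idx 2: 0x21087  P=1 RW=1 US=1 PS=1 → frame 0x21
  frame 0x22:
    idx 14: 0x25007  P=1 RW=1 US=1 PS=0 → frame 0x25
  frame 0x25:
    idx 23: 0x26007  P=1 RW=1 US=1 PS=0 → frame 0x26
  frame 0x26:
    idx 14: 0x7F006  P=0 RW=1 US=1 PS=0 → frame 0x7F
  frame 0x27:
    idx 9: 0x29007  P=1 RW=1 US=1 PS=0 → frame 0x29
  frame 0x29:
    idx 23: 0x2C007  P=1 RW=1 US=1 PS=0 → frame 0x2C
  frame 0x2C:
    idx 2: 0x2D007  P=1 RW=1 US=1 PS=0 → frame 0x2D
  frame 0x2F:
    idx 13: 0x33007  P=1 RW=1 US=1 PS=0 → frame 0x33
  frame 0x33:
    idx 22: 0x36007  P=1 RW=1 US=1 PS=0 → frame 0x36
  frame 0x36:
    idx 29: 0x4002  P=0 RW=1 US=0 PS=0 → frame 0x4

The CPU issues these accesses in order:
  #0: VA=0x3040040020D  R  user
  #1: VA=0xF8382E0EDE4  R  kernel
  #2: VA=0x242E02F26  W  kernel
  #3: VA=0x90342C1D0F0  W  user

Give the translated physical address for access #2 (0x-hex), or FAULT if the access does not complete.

Trace:
#0 VA=0x3040040020D (r,user):
  [0] read 0x19 idx=6: raw=0x1A007 flags P=1 W=1 U=1 S=0
  [1] read 0x1A idx=16: raw=0x1D007 flags P=1 W=1 U=1 S=0
  [2] read 0x1D idx=2: raw=0x21087 flags P=1 W=1 U=1 S=1
  → PA=0x2120D (huge @L2)  (3 entries read)
#1 VA=0xF8382E0EDE4 (r,kernel):
  [0] read 0x19 idx=31: raw=0x22007 flags P=1 W=1 U=1 S=0
  [1] read 0x22 idx=14: raw=0x25007 flags P=1 W=1 U=1 S=0
  [2] read 0x25 idx=23: raw=0x26007 flags P=1 W=1 U=1 S=0
  [3] read 0x26 idx=14: raw=0x7F006 flags P=0 W=1 U=1 S=0
  → PAGE_NOT_PRESENT  (4 entries read)
#2 VA=0x242E02F26 (w,kernel):
  [0] read 0x19 idx=0: raw=0x27007 flags P=1 W=1 U=1 S=0
  [1] read 0x27 idx=9: raw=0x29007 flags P=1 W=1 U=1 S=0
  [2] read 0x29 idx=23: raw=0x2C007 flags P=1 W=1 U=1 S=0
  [3] read 0x2C idx=2: raw=0x2D007 flags P=1 W=1 U=1 S=0
  → PA=0x2DF26  (4 entries read)
#3 VA=0x90342C1D0F0 (w,user):
  [0] read 0x19 idx=18: raw=0x2F007 flags P=1 W=1 U=1 S=0
  [1] read 0x2F idx=13: raw=0x33007 flags P=1 W=1 U=1 S=0
  [2] read 0x33 idx=22: raw=0x36007 flags P=1 W=1 U=1 S=0
  [3] read 0x36 idx=29: raw=0x4002 flags P=0 W=1 U=0 S=0
  → PAGE_NOT_PRESENT  (4 entries read)

Access #2 PA: 0x2DF26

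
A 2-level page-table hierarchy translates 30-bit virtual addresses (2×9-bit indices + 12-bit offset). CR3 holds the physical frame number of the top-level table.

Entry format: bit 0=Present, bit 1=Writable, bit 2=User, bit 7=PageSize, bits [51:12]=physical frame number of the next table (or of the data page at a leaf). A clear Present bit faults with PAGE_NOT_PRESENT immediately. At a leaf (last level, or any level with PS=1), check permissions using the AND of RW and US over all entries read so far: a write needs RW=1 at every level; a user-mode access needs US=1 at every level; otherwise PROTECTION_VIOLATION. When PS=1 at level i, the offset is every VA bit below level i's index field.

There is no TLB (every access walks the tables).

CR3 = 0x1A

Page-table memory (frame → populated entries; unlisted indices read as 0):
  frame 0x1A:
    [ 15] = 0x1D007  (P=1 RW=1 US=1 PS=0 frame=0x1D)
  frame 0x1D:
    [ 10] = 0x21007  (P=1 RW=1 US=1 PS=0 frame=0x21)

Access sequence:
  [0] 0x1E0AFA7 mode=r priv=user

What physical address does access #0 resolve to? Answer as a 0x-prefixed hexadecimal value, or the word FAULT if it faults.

Trace:
#0 VA=0x1E0AFA7 (r,user):
  L0 @0x1A[15] → 0x1D007  P=1,RW=1,US=1,PS=0
  L1 @0x1D[10] → 0x21007  P=1,RW=1,US=1,PS=0
  ⇒ phys 0x21FA7  [2 reads]

Access #0 PA: 0x21FA7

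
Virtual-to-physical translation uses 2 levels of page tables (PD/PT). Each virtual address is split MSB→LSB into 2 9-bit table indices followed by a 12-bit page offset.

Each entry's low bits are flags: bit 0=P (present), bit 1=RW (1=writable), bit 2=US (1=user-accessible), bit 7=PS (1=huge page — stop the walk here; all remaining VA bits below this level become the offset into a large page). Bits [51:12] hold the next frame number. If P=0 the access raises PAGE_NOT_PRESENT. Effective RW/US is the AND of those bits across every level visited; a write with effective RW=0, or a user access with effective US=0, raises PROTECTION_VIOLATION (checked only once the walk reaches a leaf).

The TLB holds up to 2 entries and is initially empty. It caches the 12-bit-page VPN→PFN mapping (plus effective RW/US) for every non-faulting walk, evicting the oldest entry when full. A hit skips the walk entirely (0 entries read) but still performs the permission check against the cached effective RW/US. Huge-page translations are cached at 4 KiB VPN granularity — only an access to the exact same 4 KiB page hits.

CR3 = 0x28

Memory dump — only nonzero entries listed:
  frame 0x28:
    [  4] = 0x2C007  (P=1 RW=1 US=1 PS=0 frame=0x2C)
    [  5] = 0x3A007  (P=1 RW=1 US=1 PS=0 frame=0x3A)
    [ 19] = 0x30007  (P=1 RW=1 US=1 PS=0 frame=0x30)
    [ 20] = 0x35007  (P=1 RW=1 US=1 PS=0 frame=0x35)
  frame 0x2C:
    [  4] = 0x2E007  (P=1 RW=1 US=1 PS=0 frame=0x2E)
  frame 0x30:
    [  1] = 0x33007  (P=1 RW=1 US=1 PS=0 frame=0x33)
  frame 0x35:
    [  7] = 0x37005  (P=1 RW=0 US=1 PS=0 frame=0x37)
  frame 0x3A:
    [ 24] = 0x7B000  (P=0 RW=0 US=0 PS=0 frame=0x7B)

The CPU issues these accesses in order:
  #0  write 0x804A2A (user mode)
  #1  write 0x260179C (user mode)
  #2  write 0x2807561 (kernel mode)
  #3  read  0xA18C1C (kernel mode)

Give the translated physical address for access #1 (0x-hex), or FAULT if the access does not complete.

Per-access translation:
#0 VA=0x804A2A (w,user):
  L0: frame=0x28 idx=4 entry=0x2C007 [P=1 RW=1 US=1 PS=0]
  L1: frame=0x2C idx=4 entry=0x2E007 [P=1 RW=1 US=1 PS=0]
  ⇒ phys 0x2EA2A  [2 reads]
#1 VA=0x260179C (w,user):
  L0: frame=0x28 idx=19 entry=0x30007 [P=1 RW=1 US=1 PS=0]
  L1: frame=0x30 idx=1 entry=0x33007 [P=1 RW=1 US=1 PS=0]
  ⇒ phys 0x3379C  [2 reads]
#2 VA=0x2807561 (w,kernel):
  L0: frame=0x28 idx=20 entry=0x35007 [P=1 RW=1 US=1 PS=0]
  L1: frame=0x35 idx=7 entry=0x37005 [P=1 RW=0 US=1 PS=0]
  ⇒ fault: PROTECTION_VIOLATION  — 2 lookups
#3 VA=0xA18C1C (r,kernel):
  L0: frame=0x28 idx=5 entry=0x3A007 [P=1 RW=1 US=1 PS=0]
  L1: frame=0x3A idx=24 entry=0x7B000 [P=0 RW=0 US=0 PS=0]
  ⇒ fault: PAGE_NOT_PRESENT  — 2 lookups

Access #1 PA: 0x3379C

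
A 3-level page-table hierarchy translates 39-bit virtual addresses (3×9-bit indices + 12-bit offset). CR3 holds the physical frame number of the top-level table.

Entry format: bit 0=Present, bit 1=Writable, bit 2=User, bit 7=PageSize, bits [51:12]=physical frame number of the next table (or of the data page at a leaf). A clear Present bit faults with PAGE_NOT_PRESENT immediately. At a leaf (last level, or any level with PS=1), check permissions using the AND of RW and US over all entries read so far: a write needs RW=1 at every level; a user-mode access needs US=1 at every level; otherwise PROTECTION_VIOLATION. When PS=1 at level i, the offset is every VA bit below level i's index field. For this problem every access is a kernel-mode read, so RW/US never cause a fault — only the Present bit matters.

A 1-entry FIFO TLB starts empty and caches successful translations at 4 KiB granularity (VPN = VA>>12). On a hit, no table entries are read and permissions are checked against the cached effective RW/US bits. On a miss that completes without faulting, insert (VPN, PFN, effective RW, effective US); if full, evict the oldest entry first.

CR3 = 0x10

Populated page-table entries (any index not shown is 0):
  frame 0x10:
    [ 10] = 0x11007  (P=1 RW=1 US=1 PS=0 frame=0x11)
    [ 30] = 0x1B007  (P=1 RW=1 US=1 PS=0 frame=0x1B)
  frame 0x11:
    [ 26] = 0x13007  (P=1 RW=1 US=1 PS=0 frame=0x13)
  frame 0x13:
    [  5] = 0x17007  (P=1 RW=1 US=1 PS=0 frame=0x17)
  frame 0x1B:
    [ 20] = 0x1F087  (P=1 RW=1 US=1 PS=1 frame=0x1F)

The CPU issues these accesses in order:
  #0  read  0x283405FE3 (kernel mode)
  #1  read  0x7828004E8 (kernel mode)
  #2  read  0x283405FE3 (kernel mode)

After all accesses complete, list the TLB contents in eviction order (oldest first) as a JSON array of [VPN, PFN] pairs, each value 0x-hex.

Walk each access:
#0 VA=0x283405FE3 (r,kernel):
  L0 @0x10[10] → 0x11007  P=1,RW=1,US=1,PS=0
  L1 @0x11[26] → 0x13007  P=1,RW=1,US=1,PS=0
  L2 @0x13[5] → 0x17007  P=1,RW=1,US=1,PS=0
  ✓ 0x17FE3  — 3 lookups
#1 VA=0x7828004E8 (r,kernel):
  L0 @0x10[30] → 0x1B007  P=1,RW=1,US=1,PS=0
  L1 @0x1B[20] → 0x1F087  P=1,RW=1,US=1,PS=1
  ✓ 0x1F4E8 (huge @L1)  — 2 lookups
#2 VA=0x283405FE3 (r,kernel):
  L0 @0x10[10] → 0x11007  P=1,RW=1,US=1,PS=0
  L1 @0x11[26] → 0x13007  P=1,RW=1,US=1,PS=0
  L2 @0x13[5] → 0x17007  P=1,RW=1,US=1,PS=0
  ✓ 0x17FE3  — 3 lookups

TLB: [["0x283405", "0x17"]]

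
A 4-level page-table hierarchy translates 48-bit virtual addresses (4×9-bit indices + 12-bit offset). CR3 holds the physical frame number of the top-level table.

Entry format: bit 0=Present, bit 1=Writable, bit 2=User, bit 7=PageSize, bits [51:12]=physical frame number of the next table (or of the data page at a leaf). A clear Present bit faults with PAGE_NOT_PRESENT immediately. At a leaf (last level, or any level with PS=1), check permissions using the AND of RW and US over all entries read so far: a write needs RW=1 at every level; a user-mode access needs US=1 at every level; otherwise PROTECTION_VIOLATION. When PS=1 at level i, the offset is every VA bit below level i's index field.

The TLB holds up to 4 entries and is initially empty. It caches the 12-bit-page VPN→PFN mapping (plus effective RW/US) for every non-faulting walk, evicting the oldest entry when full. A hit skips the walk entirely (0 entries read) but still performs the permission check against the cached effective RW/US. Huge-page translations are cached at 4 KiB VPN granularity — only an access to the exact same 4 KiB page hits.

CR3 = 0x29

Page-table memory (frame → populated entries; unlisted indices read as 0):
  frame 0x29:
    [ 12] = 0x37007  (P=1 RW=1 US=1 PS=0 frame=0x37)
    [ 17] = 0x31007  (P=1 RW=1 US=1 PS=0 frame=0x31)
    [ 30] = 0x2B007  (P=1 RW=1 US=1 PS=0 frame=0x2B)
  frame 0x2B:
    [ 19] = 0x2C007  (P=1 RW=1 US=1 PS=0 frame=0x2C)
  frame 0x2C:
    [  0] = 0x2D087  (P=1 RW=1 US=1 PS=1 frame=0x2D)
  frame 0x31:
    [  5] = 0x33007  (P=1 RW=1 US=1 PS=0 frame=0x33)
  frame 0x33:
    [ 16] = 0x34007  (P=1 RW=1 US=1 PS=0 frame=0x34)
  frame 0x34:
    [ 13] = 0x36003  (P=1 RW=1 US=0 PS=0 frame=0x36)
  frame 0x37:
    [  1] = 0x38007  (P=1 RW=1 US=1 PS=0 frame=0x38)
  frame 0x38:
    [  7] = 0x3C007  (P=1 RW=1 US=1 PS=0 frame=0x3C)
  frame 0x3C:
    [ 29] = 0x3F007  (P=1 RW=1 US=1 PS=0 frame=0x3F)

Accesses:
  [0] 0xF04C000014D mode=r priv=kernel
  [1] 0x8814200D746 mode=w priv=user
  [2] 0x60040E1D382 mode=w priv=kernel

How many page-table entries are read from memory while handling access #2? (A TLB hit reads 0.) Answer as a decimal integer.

Trace:
#0 VA=0xF04C000014D (r,kernel):
  L0: frame=0x29 idx=30 entry=0x2B007 [P=1 RW=1 US=1 PS=0]
  L1: frame=0x2B idx=19 entry=0x2C007 [P=1 RW=1 US=1 PS=0]
  L2: frame=0x2C idx=0 entry=0x2D087 [P=1 RW=1 US=1 PS=1]
  ✓ 0x2D14D (huge @L2)  — 3 lookups
#1 VA=0x8814200D746 (w,user):
  L0: frame=0x29 idx=17 entry=0x31007 [P=1 RW=1 US=1 PS=0]
  L1: frame=0x31 idx=5 entry=0x33007 [P=1 RW=1 US=1 PS=0]
  L2: frame=0x33 idx=16 entry=0x34007 [P=1 RW=1 US=1 PS=0]
  L3: frame=0x34 idx=13 entry=0x36003 [P=1 RW=1 US=0 PS=0]
  ✗ PROTECTION_VIOLATION  [4 reads]
#2 VA=0x60040E1D382 (w,kernel):
  L0: frame=0x29 idx=12 entry=0x37007 [P=1 RW=1 US=1 PS=0]
  L1: frame=0x37 idx=1 entry=0x38007 [P=1 RW=1 US=1 PS=0]
  L2: frame=0x38 idx=7 entry=0x3C007 [P=1 RW=1 US=1 PS=0]
  L3: frame=0x3C idx=29 entry=0x3F007 [P=1 RW=1 US=1 PS=0]
  ✓ 0x3F382  — 4 lookups

Entries read for #2: 4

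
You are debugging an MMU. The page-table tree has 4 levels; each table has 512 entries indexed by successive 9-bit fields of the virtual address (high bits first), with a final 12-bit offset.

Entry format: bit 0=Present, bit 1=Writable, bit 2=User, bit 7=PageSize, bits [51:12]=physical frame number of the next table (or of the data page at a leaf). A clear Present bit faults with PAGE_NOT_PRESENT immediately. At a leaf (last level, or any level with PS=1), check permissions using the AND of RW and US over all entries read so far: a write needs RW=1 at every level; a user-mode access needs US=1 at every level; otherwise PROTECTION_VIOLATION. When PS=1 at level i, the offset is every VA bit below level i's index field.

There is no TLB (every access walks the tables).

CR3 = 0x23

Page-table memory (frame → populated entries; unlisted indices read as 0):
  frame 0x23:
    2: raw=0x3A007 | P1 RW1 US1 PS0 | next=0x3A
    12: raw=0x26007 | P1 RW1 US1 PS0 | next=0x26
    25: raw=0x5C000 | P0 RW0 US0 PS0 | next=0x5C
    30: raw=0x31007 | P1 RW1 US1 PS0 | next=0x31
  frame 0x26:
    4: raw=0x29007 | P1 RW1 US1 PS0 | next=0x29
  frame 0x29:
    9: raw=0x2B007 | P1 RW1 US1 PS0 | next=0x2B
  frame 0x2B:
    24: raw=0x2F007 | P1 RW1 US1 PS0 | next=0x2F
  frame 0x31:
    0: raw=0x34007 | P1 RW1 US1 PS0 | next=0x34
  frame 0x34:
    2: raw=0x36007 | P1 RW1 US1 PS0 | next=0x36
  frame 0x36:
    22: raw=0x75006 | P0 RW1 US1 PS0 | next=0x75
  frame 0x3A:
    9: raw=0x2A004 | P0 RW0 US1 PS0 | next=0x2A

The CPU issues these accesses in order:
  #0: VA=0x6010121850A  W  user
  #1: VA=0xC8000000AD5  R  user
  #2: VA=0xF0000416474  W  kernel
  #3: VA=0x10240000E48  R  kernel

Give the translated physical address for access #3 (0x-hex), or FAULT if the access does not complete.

Trace:
#0 VA=0x6010121850A (w,user):
  L0: frame=0x23 idx=12 entry=0x26007 [P=1 RW=1 US=1 PS=0]
  L1: frame=0x26 idx=4 entry=0x29007 [P=1 RW=1 US=1 PS=0]
  L2: frame=0x29 idx=9 entry=0x2B007 [P=1 RW=1 US=1 PS=0]
  L3: frame=0x2B idx=24 entry=0x2F007 [P=1 RW=1 US=1 PS=0]
  ✓ 0x2F50A  — 4 lookups
#1 VA=0xC8000000AD5 (r,user):
  L0: frame=0x23 idx=25 entry=0x5C000 [P=0 RW=0 US=0 PS=0]
  ⇒ fault: PAGE_NOT_PRESENT  — 1 lookups
#2 VA=0xF0000416474 (w,kernel):
  L0: frame=0x23 idx=30 entry=0x31007 [P=1 RW=1 US=1 PS=0]
  L1: frame=0x31 idx=0 entry=0x34007 [P=1 RW=1 US=1 PS=0]
  L2: frame=0x34 idx=2 entry=0x36007 [P=1 RW=1 US=1 PS=0]
  L3: frame=0x36 idx=22 entry=0x75006 [P=0 RW=1 US=1 PS=0]
  ⇒ fault: PAGE_NOT_PRESENT  — 4 lookups
#3 VA=0x10240000E48 (r,kernel):
  L0: frame=0x23 idx=2 entry=0x3A007 [P=1 RW=1 US=1 PS=0]
  L1: frame=0x3A idx=9 entry=0x2A004 [P=0 RW=0 US=1 PS=0]
  ⇒ fault: PAGE_NOT_PRESENT  — 2 lookups

Access #3 PA: FAULT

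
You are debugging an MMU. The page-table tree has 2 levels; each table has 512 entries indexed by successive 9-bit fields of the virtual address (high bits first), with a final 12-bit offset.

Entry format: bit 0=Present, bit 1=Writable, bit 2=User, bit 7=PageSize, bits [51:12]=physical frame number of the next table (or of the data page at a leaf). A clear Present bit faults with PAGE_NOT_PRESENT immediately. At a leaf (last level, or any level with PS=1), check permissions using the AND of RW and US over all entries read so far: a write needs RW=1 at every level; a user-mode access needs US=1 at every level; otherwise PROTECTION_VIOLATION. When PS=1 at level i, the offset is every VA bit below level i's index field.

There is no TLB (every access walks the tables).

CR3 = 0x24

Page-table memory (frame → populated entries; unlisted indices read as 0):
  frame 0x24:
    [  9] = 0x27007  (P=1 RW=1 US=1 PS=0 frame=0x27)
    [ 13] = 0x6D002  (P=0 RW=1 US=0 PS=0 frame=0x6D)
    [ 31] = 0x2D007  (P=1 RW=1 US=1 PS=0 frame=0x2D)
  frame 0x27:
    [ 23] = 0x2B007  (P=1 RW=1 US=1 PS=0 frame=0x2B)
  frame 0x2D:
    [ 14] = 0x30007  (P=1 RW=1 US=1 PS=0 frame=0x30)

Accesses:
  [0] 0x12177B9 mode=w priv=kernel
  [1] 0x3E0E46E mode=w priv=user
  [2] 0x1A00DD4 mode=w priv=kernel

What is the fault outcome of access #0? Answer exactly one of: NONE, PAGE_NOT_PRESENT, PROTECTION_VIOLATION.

Per-access translation:
#0 VA=0x12177B9 (w,kernel):
  L0 @0x24[9] → 0x27007  P=1,RW=1,US=1,PS=0
  L1 @0x27[23] → 0x2B007  P=1,RW=1,US=1,PS=0
  → PA=0x2B7B9  (2 entries read)
#1 VA=0x3E0E46E (w,user):
  L0 @0x24[31] → 0x2D007  P=1,RW=1,US=1,PS=0
  L1 @0x2D[14] → 0x30007  P=1,RW=1,US=1,PS=0
  → PA=0x3046E  (2 entries read)
#2 VA=0x1A00DD4 (w,kernel):
  L0 @0x24[13] → 0x6D002  P=0,RW=1,US=0,PS=0
  → PAGE_NOT_PRESENT  (1 entries read)

Access #0 fault: NONE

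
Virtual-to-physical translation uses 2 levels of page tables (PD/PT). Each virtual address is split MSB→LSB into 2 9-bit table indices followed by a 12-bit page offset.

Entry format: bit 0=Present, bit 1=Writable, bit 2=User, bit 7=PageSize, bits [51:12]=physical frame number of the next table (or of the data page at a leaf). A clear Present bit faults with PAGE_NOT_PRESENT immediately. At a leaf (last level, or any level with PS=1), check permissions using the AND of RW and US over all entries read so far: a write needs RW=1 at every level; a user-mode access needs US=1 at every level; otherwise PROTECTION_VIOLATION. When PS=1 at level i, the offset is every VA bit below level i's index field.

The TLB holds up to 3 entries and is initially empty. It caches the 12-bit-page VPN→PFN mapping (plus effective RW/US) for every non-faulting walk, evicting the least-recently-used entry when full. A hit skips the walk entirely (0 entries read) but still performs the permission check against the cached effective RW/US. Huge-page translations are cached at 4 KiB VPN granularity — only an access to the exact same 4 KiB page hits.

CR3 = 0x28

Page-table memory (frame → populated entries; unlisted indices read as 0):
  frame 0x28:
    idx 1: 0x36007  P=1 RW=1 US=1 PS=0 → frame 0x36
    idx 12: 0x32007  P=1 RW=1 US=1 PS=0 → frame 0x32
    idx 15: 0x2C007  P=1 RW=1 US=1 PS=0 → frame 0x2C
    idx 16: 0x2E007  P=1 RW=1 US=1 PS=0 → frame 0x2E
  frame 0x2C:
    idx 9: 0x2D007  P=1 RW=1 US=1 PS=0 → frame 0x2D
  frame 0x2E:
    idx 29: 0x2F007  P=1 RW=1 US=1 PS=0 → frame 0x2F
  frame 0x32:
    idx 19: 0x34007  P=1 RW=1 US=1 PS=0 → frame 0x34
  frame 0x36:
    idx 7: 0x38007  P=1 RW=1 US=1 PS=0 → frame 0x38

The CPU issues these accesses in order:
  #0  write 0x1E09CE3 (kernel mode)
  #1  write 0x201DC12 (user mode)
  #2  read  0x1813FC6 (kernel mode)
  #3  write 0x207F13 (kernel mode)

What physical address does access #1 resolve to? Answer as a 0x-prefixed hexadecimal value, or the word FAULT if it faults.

Per-access translation:
#0 VA=0x1E09CE3 (w,kernel):
  lvl0: tbl 0x28, slot 15 ⇒ 0x2C007 (P1/RW1/US1/PS0)
  lvl1: tbl 0x2C, slot 9 ⇒ 0x2D007 (P1/RW1/US1/PS0)
  → PA=0x2DCE3  (2 entries read)
#1 VA=0x201DC12 (w,user):
  lvl0: tbl 0x28, slot 16 ⇒ 0x2E007 (P1/RW1/US1/PS0)
  lvl1: tbl 0x2E, slot 29 ⇒ 0x2F007 (P1/RW1/US1/PS0)
  → PA=0x2FC12  (2 entries read)
#2 VA=0x1813FC6 (r,kernel):
  lvl0: tbl 0x28, slot 12 ⇒ 0x32007 (P1/RW1/US1/PS0)
  lvl1: tbl 0x32, slot 19 ⇒ 0x34007 (P1/RW1/US1/PS0)
  → PA=0x34FC6  (2 entries read)
#3 VA=0x207F13 (w,kernel):
  lvl0: tbl 0x28, slot 1 ⇒ 0x36007 (P1/RW1/US1/PS0)
  lvl1: tbl 0x36, slot 7 ⇒ 0x38007 (P1/RW1/US1/PS0)
  → PA=0x38F13  (2 entries read)

Access #1 PA: 0x2FC12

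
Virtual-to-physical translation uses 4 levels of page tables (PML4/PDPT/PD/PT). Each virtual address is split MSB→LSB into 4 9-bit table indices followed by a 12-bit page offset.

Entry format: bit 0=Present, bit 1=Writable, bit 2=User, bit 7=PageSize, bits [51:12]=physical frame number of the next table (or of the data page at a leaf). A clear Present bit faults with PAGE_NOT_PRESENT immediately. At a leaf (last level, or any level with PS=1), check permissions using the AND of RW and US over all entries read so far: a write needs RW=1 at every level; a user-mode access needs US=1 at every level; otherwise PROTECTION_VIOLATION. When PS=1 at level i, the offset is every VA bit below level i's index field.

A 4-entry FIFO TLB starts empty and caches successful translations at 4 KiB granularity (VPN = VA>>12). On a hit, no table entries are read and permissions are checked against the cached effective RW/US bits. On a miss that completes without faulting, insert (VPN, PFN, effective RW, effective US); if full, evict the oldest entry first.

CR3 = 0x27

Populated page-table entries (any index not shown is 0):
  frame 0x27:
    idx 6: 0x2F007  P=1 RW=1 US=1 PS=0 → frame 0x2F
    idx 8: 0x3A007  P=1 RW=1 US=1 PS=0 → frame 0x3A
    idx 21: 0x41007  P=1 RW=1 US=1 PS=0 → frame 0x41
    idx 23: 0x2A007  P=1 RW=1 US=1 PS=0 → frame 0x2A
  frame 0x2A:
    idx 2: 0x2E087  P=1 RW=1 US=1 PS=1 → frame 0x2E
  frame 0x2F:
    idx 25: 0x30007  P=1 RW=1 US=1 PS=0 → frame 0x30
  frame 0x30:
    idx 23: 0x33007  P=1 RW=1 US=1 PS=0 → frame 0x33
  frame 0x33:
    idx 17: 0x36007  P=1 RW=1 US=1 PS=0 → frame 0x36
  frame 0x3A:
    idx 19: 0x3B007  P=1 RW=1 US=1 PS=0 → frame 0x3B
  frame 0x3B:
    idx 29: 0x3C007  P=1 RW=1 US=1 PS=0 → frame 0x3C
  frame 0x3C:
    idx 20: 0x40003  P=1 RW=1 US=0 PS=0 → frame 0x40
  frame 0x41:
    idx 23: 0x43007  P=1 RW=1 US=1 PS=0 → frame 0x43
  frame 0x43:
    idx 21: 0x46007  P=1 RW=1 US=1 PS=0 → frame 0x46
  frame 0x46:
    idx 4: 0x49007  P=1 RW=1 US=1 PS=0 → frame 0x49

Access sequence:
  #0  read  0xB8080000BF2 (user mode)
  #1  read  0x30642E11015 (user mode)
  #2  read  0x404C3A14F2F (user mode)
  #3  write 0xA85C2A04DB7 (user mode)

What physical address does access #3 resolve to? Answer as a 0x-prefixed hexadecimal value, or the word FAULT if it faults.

Walk each access:
#0 VA=0xB8080000BF2 (r,user):
  lvl0: tbl 0x27, slot 23 ⇒ 0x2A007 (P1/RW1/US1/PS0)
  lvl1: tbl 0x2A, slot 2 ⇒ 0x2E087 (P1/RW1/US1/PS1)
  ⇒ phys 0x2EBF2 (huge @L1)  [2 reads]
#1 VA=0x30642E11015 (r,user):
  lvl0: tbl 0x27, slot 6 ⇒ 0x2F007 (P1/RW1/US1/PS0)
  lvl1: tbl 0x2F, slot 25 ⇒ 0x30007 (P1/RW1/US1/PS0)
  lvl2: tbl 0x30, slot 23 ⇒ 0x33007 (P1/RW1/US1/PS0)
  lvl3: tbl 0x33, slot 17 ⇒ 0x36007 (P1/RW1/US1/PS0)
  ⇒ phys 0x36015  [4 reads]
#2 VA=0x404C3A14F2F (r,user):
  lvl0: tbl 0x27, slot 8 ⇒ 0x3A007 (P1/RW1/US1/PS0)
  lvl1: tbl 0x3A, slot 19 ⇒ 0x3B007 (P1/RW1/US1/PS0)
  lvl2: tbl 0x3B, slot 29 ⇒ 0x3C007 (P1/RW1/US1/PS0)
  lvl3: tbl 0x3C, slot 20 ⇒ 0x40003 (P1/RW1/US0/PS0)
  → PROTECTION_VIOLATION  (4 entries read)
#3 VA=0xA85C2A04DB7 (w,user):
  lvl0: tbl 0x27, slot 21 ⇒ 0x41007 (P1/RW1/US1/PS0)
  lvl1: tbl 0x41, slot 23 ⇒ 0x43007 (P1/RW1/US1/PS0)
  lvl2: tbl 0x43, slot 21 ⇒ 0x46007 (P1/RW1/US1/PS0)
  lvl3: tbl 0x46, slot 4 ⇒ 0x49007 (P1/RW1/US1/PS0)
  ⇒ phys 0x49DB7  [4 reads]

Access #3 PA: 0x49DB7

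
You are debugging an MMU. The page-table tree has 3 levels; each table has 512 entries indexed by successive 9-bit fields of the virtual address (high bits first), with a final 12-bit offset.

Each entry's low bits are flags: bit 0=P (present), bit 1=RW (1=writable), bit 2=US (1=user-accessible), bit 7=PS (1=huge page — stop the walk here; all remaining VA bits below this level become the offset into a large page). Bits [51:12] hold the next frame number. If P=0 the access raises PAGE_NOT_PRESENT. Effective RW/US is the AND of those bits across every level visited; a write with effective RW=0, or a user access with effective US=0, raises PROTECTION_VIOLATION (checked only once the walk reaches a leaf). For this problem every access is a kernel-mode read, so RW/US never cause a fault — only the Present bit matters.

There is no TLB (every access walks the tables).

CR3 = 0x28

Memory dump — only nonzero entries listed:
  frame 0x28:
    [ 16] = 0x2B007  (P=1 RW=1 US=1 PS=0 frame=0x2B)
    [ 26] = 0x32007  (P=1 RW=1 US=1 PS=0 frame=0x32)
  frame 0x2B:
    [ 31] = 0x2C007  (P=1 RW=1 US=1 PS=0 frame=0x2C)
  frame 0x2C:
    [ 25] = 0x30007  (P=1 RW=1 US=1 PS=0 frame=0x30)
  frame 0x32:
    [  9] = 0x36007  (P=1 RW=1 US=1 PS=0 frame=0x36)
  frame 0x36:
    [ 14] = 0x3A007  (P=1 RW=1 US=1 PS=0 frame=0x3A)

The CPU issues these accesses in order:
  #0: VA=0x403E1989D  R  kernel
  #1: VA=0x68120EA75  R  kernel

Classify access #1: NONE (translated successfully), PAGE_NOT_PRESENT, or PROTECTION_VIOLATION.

Per-access translation:
#0 VA=0x403E1989D (r,kernel):
  L0 @0x28[16] → 0x2B007  P=1,RW=1,US=1,PS=0
  L1 @0x2B[31] → 0x2C007  P=1,RW=1,US=1,PS=0
  L2 @0x2C[25] → 0x30007  P=1,RW=1,US=1,PS=0
  ⇒ phys 0x3089D  [3 reads]
#1 VA=0x68120EA75 (r,kernel):
  L0 @0x28[26] → 0x32007  P=1,RW=1,US=1,PS=0
  L1 @0x32[9] → 0x36007  P=1,RW=1,US=1,PS=0
  L2 @0x36[14] → 0x3A007  P=1,RW=1,US=1,PS=0
  ⇒ phys 0x3AA75  [3 reads]

Access #1 fault: NONE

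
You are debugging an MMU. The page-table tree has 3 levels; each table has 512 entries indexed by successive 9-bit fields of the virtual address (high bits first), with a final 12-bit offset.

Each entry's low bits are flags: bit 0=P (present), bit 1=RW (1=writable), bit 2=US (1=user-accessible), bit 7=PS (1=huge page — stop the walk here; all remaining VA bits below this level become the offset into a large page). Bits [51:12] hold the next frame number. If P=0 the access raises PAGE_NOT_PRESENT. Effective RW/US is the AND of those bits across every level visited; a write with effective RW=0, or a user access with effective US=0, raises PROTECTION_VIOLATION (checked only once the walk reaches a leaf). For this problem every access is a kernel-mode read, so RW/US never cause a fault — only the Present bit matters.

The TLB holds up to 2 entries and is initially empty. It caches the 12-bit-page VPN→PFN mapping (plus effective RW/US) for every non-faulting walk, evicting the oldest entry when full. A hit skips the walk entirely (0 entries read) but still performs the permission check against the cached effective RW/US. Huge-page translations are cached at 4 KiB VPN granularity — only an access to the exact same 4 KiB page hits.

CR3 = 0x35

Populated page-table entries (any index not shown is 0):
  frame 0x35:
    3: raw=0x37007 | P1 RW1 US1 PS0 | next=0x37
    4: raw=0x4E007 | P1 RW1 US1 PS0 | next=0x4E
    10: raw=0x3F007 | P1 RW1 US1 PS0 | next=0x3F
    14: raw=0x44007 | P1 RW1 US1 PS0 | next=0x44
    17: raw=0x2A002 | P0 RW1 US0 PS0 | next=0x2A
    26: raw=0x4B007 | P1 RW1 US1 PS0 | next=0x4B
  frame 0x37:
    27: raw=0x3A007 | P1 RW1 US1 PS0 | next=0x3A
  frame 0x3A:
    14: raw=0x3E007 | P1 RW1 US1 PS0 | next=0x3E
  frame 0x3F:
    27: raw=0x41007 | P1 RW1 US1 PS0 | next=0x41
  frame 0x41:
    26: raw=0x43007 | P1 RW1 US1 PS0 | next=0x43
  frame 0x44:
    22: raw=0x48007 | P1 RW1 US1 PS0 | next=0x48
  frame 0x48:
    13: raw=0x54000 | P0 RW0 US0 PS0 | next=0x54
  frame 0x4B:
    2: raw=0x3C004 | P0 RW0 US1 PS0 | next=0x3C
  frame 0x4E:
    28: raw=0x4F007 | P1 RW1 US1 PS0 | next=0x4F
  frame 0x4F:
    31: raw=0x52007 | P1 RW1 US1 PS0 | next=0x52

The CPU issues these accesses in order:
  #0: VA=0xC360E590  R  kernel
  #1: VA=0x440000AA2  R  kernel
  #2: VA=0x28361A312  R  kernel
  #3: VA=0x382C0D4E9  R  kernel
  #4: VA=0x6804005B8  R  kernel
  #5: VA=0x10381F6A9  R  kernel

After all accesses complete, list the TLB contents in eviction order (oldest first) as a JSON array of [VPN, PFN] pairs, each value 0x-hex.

Trace:
#0 VA=0xC360E590 (r,kernel):
  lvl0: tbl 0x35, slot 3 ⇒ 0x37007 (P1/RW1/US1/PS0)
  lvl1: tbl 0x37, slot 27 ⇒ 0x3A007 (P1/RW1/US1/PS0)
  lvl2: tbl 0x3A, slot 14 ⇒ 0x3E007 (P1/RW1/US1/PS0)
  → PA=0x3E590  (3 entries read)
#1 VA=0x440000AA2 (r,kernel):
  lvl0: tbl 0x35, slot 17 ⇒ 0x2A002 (P0/RW1/US0/PS0)
  ✗ PAGE_NOT_PRESENT  [1 reads]
#2 VA=0x28361A312 (r,kernel):
  lvl0: tbl 0x35, slot 10 ⇒ 0x3F007 (P1/RW1/US1/PS0)
  lvl1: tbl 0x3F, slot 27 ⇒ 0x41007 (P1/RW1/US1/PS0)
  lvl2: tbl 0x41, slot 26 ⇒ 0x43007 (P1/RW1/US1/PS0)
  → PA=0x43312  (3 entries read)
#3 VA=0x382C0D4E9 (r,kernel):
  lvl0: tbl 0x35, slot 14 ⇒ 0x44007 (P1/RW1/US1/PS0)
  lvl1: tbl 0x44, slot 22 ⇒ 0x48007 (P1/RW1/US1/PS0)
  lvl2: tbl 0x48, slot 13 ⇒ 0x54000 (P0/RW0/US0/PS0)
  ✗ PAGE_NOT_PRESENT  [3 reads]
#4 VA=0x6804005B8 (r,kernel):
  lvl0: tbl 0x35, slot 26 ⇒ 0x4B007 (P1/RW1/US1/PS0)
  lvl1: tbl 0x4B, slot 2 ⇒ 0x3C004 (P0/RW0/US1/PS0)
  ✗ PAGE_NOT_PRESENT  [2 reads]
#5 VA=0x10381F6A9 (r,kernel):
  lvl0: tbl 0x35, slot 4 ⇒ 0x4E007 (P1/RW1/US1/PS0)
  lvl1: tbl 0x4E, slot 28 ⇒ 0x4F007 (P1/RW1/US1/PS0)
  lvl2: tbl 0x4F, slot 31 ⇒ 0x52007 (P1/RW1/US1/PS0)
  → PA=0x526A9  (3 entries read)

TLB: [["0x28361A", "0x43"], ["0x10381F", "0x52"]]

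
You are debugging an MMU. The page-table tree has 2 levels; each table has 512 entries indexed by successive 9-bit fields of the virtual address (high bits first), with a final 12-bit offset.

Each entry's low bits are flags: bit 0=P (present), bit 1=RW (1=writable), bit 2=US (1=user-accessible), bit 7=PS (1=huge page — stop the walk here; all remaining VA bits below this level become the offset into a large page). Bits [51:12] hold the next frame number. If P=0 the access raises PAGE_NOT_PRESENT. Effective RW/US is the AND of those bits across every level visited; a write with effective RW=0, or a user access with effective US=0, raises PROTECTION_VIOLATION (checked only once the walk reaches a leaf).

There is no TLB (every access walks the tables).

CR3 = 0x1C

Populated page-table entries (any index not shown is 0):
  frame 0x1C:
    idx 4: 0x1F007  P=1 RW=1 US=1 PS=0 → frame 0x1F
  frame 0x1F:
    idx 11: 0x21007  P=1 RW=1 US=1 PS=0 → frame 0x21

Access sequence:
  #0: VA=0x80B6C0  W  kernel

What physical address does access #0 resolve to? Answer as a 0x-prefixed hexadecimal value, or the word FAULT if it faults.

Per-access translation:
#0 VA=0x80B6C0 (w,kernel):
  L0 @0x1C[4] → 0x1F007  P=1,RW=1,US=1,PS=0
  L1 @0x1F[11] → 0x21007  P=1,RW=1,US=1,PS=0
  → PA=0x216C0  (2 entries read)

Access #0 PA: 0x216C0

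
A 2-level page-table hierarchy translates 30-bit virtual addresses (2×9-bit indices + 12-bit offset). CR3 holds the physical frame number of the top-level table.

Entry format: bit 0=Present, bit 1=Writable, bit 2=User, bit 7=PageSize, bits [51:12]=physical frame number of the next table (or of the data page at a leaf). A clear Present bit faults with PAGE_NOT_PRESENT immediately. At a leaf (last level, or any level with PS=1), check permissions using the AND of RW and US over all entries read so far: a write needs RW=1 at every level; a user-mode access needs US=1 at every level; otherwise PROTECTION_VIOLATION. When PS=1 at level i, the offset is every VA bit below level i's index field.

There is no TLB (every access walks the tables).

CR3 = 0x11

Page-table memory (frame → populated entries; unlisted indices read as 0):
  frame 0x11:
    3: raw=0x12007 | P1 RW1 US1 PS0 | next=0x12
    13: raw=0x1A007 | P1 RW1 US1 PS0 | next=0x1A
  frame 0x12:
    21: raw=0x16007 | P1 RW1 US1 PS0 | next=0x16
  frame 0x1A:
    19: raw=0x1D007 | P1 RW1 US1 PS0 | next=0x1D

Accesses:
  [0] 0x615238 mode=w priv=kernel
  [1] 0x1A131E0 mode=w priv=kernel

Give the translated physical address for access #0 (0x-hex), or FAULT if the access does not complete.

Walk each access:
#0 VA=0x615238 (w,kernel):
  L0: frame=0x11 idx=3 entry=0x12007 [P=1 RW=1 US=1 PS=0]
  L1: frame=0x12 idx=21 entry=0x16007 [P=1 RW=1 US=1 PS=0]
  ✓ 0x16238  — 2 lookups
#1 VA=0x1A131E0 (w,kernel):
  L0: frame=0x11 idx=13 entry=0x1A007 [P=1 RW=1 US=1 PS=0]
  L1: frame=0x1A idx=19 entry=0x1D007 [P=1 RW=1 US=1 PS=0]
  ✓ 0x1D1E0  — 2 lookups

Access #0 PA: 0x16238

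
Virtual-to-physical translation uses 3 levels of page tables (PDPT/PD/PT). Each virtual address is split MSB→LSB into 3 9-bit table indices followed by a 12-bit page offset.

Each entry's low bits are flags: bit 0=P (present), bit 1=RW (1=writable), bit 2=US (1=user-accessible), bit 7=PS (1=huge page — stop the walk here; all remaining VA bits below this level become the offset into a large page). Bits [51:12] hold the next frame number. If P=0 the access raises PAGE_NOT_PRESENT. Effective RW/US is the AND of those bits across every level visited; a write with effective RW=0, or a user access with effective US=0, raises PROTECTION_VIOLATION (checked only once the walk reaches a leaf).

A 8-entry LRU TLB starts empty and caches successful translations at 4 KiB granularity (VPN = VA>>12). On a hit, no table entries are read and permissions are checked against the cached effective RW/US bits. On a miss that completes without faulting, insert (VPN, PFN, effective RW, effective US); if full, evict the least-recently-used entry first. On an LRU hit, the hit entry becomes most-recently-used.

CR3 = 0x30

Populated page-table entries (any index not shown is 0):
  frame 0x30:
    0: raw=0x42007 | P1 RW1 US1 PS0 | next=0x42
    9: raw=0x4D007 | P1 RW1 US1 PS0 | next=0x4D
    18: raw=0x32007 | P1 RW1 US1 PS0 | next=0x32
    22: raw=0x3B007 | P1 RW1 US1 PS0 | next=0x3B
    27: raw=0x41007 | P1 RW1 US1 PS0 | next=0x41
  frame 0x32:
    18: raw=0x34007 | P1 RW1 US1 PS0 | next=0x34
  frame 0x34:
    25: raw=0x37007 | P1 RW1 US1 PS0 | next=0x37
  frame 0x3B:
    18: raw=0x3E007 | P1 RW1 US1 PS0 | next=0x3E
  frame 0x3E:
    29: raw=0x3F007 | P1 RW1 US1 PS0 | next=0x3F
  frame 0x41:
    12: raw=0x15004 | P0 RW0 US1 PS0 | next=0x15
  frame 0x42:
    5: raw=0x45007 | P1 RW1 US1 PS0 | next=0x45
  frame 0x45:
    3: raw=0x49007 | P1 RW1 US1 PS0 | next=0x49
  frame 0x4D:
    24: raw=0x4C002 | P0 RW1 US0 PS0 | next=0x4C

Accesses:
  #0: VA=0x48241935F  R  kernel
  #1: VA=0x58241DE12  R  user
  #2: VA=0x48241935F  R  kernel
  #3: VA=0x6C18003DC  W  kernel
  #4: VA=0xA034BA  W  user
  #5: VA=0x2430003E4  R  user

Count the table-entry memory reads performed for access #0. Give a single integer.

Trace:
#0 VA=0x48241935F (r,kernel):
  [0] read 0x30 idx=18: raw=0x32007 flags P=1 W=1 U=1 S=0
  [1] read 0x32 idx=18: raw=0x34007 flags P=1 W=1 U=1 S=0
  [2] read 0x34 idx=25: raw=0x37007 flags P=1 W=1 U=1 S=0
  → PA=0x3735F  (3 entries read)
#1 VA=0x58241DE12 (r,user):
  [0] read 0x30 idx=22: raw=0x3B007 flags P=1 W=1 U=1 S=0
  [1] read 0x3B idx=18: raw=0x3E007 flags P=1 W=1 U=1 S=0
  [2] read 0x3E idx=29: raw=0x3F007 flags P=1 W=1 U=1 S=0
  → PA=0x3FE12  (3 entries read)
#2 VA=0x48241935F (r,kernel):
  TLB hit vpn=0x482419 → PA=0x3735F
#3 VA=0x6C18003DC (w,kernel):
  [0] read 0x30 idx=27: raw=0x41007 flags P=1 W=1 U=1 S=0
  [1] read 0x41 idx=12: raw=0x15004 flags P=0 W=0 U=1 S=0
  → PAGE_NOT_PRESENT  (2 entries read)
#4 VA=0xA034BA (w,user):
  [0] read 0x30 idx=0: raw=0x42007 flags P=1 W=1 U=1 S=0
  [1] read 0x42 idx=5: raw=0x45007 flags P=1 W=1 U=1 S=0
  [2] read 0x45 idx=3: raw=0x49007 flags P=1 W=1 U=1 S=0
  → PA=0x494BA  (3 entries read)
#5 VA=0x2430003E4 (r,user):
  [0] read 0x30 idx=9: raw=0x4D007 flags P=1 W=1 U=1 S=0
  [1] read 0x4D idx=24: raw=0x4C002 flags P=0 W=1 U=0 S=0
  → PAGE_NOT_PRESENT  (2 entries read)

Entries read for #0: 3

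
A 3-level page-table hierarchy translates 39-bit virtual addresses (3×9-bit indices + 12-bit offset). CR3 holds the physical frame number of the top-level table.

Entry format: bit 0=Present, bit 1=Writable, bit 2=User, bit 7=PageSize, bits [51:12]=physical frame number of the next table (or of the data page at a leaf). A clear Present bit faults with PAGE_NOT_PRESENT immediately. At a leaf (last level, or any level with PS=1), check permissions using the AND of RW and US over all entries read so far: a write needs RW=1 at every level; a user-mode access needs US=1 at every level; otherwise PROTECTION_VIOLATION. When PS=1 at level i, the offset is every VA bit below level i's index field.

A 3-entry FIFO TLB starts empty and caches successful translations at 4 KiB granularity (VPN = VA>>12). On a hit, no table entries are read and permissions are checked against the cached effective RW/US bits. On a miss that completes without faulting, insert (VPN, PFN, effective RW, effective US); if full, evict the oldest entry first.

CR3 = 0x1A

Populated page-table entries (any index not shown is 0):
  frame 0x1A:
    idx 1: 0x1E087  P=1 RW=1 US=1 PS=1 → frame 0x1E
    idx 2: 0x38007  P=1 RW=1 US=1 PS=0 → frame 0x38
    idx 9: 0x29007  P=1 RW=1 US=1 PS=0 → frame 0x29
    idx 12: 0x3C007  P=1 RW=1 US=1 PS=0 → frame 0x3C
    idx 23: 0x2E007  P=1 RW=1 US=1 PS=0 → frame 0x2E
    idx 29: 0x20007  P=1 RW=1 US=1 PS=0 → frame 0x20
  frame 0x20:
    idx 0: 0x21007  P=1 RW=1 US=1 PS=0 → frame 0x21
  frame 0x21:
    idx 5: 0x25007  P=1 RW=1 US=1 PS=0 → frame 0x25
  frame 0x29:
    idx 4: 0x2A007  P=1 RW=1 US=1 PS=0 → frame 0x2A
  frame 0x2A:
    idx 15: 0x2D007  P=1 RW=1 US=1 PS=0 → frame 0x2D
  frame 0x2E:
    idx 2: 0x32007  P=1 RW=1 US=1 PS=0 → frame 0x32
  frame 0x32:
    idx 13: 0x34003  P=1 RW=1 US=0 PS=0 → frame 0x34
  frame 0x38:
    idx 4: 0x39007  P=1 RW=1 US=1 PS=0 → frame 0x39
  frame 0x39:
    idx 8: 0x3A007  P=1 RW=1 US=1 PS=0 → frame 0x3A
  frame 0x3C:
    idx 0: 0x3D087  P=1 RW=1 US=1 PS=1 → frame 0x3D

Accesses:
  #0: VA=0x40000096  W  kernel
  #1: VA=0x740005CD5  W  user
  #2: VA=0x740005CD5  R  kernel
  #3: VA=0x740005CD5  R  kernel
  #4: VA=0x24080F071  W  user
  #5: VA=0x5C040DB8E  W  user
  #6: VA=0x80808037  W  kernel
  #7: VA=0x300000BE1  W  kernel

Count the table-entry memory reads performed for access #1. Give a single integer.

Trace:
#0 VA=0x40000096 (w,kernel):
  [0] read 0x1A idx=1: raw=0x1E087 flags P=1 W=1 U=1 S=1
  ⇒ phys 0x1E096 (huge @L0)  [1 reads]
#1 VA=0x740005CD5 (w,user):
  [0] read 0x1A idx=29: raw=0x20007 flags P=1 W=1 U=1 S=0
  [1] read 0x20 idx=0: raw=0x21007 flags P=1 W=1 U=1 S=0
  [2] read 0x21 idx=5: raw=0x25007 flags P=1 W=1 U=1 S=0
  ⇒ phys 0x25CD5  [3 reads]
#2 VA=0x740005CD5 (r,kernel):
  TLB hit vpn=0x740005 → PA=0x25CD5
#3 VA=0x740005CD5 (r,kernel):
  TLB hit vpn=0x740005 → PA=0x25CD5
#4 VA=0x24080F071 (w,user):
  [0] read 0x1A idx=9: raw=0x29007 flags P=1 W=1 U=1 S=0
  [1] read 0x29 idx=4: raw=0x2A007 flags P=1 W=1 U=1 S=0
  [2] read 0x2A idx=15: raw=0x2D007 flags P=1 W=1 U=1 S=0
  ⇒ phys 0x2D071  [3 reads]
#5 VA=0x5C040DB8E (w,user):
  [0] read 0x1A idx=23: raw=0x2E007 flags P=1 W=1 U=1 S=0
  [1] read 0x2E idx=2: raw=0x32007 flags P=1 W=1 U=1 S=0
  [2] read 0x32 idx=13: raw=0x34003 flags P=1 W=1 U=0 S=0
  → PROTECTION_VIOLATION  (3 entries read)
#6 VA=0x80808037 (w,kernel):
  [0] read 0x1A idx=2: raw=0x38007 flags P=1 W=1 U=1 S=0
  [1] read 0x38 idx=4: raw=0x39007 flags P=1 W=1 U=1 S=0
  [2] read 0x39 idx=8: raw=0x3A007 flags P=1 W=1 U=1 S=0
  ⇒ phys 0x3A037  [3 reads]
#7 VA=0x300000BE1 (w,kernel):
  [0] read 0x1A idx=12: raw=0x3C007 flags P=1 W=1 U=1 S=0
  [1] read 0x3C idx=0: raw=0x3D087 flags P=1 W=1 U=1 S=1
  ⇒ phys 0x3DBE1 (huge @L1)  [2 reads]

Entries read for #1: 3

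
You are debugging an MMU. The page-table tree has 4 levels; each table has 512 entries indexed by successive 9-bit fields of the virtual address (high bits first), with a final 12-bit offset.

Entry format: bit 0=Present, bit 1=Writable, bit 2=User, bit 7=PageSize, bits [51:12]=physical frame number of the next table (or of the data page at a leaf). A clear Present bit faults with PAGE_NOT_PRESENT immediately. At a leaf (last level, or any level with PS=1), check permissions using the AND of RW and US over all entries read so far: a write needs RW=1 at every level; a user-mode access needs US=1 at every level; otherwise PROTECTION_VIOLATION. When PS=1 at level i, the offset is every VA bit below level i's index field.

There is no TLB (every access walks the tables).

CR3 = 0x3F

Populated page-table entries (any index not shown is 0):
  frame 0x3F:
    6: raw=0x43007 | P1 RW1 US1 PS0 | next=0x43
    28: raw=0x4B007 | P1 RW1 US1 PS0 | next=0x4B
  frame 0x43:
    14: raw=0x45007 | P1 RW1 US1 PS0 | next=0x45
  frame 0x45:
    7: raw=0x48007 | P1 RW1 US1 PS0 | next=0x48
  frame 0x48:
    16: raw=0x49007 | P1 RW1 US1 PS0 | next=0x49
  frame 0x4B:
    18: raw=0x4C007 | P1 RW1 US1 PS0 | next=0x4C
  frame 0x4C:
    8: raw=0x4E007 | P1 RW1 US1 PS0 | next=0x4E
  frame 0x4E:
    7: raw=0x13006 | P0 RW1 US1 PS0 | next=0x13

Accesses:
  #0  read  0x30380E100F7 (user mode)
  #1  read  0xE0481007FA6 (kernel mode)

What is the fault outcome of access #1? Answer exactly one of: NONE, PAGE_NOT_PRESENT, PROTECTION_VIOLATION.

Trace:
#0 VA=0x30380E100F7 (r,user):
  L0: frame=0x3F idx=6 entry=0x43007 [P=1 RW=1 US=1 PS=0]
  L1: frame=0x43 idx=14 entry=0x45007 [P=1 RW=1 US=1 PS=0]
  L2: frame=0x45 idx=7 entry=0x48007 [P=1 RW=1 US=1 PS=0]
  L3: frame=0x48 idx=16 entry=0x49007 [P=1 RW=1 US=1 PS=0]
  → PA=0x490F7  (4 entries read)
#1 VA=0xE0481007FA6 (r,kernel):
  L0: frame=0x3F idx=28 entry=0x4B007 [P=1 RW=1 US=1 PS=0]
  L1: frame=0x4B idx=18 entry=0x4C007 [P=1 RW=1 US=1 PS=0]
  L2: frame=0x4C idx=8 entry=0x4E007 [P=1 RW=1 US=1 PS=0]
  L3: frame=0x4E idx=7 entry=0x13006 [P=0 RW=1 US=1 PS=0]
  ✗ PAGE_NOT_PRESENT  [4 reads]

Access #1 fault: PAGE_NOT_PRESENT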